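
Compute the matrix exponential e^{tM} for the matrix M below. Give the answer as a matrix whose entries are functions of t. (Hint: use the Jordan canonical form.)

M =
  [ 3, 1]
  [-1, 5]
e^{tM} =
  [-t*exp(4*t) + exp(4*t), t*exp(4*t)]
  [-t*exp(4*t), t*exp(4*t) + exp(4*t)]

Strategy: write M = P · J · P⁻¹ where J is a Jordan canonical form, so e^{tM} = P · e^{tJ} · P⁻¹, and e^{tJ} can be computed block-by-block.

M has Jordan form
J =
  [4, 1]
  [0, 4]
(up to reordering of blocks).

Per-block formulas:
  For a 2×2 Jordan block J_2(4): exp(t · J_2(4)) = e^(4t)·(I + t·N), where N is the 2×2 nilpotent shift.

After assembling e^{tJ} and conjugating by P, we get:

e^{tM} =
  [-t*exp(4*t) + exp(4*t), t*exp(4*t)]
  [-t*exp(4*t), t*exp(4*t) + exp(4*t)]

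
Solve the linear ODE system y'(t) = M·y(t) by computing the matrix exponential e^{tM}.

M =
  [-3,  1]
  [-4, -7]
e^{tM} =
  [2*t*exp(-5*t) + exp(-5*t), t*exp(-5*t)]
  [-4*t*exp(-5*t), -2*t*exp(-5*t) + exp(-5*t)]

Strategy: write M = P · J · P⁻¹ where J is a Jordan canonical form, so e^{tM} = P · e^{tJ} · P⁻¹, and e^{tJ} can be computed block-by-block.

M has Jordan form
J =
  [-5,  1]
  [ 0, -5]
(up to reordering of blocks).

Per-block formulas:
  For a 2×2 Jordan block J_2(-5): exp(t · J_2(-5)) = e^(-5t)·(I + t·N), where N is the 2×2 nilpotent shift.

After assembling e^{tJ} and conjugating by P, we get:

e^{tM} =
  [2*t*exp(-5*t) + exp(-5*t), t*exp(-5*t)]
  [-4*t*exp(-5*t), -2*t*exp(-5*t) + exp(-5*t)]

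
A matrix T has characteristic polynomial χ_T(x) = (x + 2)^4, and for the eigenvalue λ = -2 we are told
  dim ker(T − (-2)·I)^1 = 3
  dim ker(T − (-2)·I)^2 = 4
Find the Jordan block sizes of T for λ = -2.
Block sizes for λ = -2: [2, 1, 1]

From the dimensions of kernels of powers, the number of Jordan blocks of size at least j is d_j − d_{j−1} where d_j = dim ker(N^j) (with d_0 = 0). Computing the differences gives [3, 1].
The number of blocks of size exactly k is (#blocks of size ≥ k) − (#blocks of size ≥ k + 1), so the partition is: 2 block(s) of size 1, 1 block(s) of size 2.
In nonincreasing order the block sizes are [2, 1, 1].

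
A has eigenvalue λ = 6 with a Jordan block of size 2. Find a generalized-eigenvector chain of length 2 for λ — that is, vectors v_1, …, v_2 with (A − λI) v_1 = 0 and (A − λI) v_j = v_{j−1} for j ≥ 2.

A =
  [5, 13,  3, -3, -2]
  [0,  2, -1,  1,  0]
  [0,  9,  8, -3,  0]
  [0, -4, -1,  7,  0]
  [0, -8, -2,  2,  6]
A Jordan chain for λ = 6 of length 2:
v_1 = (3, -1, 3, -1, -2)ᵀ
v_2 = (1, 1, -3, 0, 0)ᵀ

Let N = A − (6)·I. We want v_2 with N^2 v_2 = 0 but N^1 v_2 ≠ 0; then v_{j-1} := N · v_j for j = 2, …, 2.

Pick v_2 = (1, 1, -3, 0, 0)ᵀ.
Then v_1 = N · v_2 = (3, -1, 3, -1, -2)ᵀ.

Sanity check: (A − (6)·I) v_1 = (0, 0, 0, 0, 0)ᵀ = 0. ✓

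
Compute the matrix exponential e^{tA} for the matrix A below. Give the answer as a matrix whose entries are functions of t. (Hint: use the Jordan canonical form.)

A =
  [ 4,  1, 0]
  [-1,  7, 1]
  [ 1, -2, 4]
e^{tA} =
  [-t*exp(5*t) + exp(5*t), t^2*exp(5*t)/2 + t*exp(5*t), t^2*exp(5*t)/2]
  [-t*exp(5*t), t^2*exp(5*t)/2 + 2*t*exp(5*t) + exp(5*t), t^2*exp(5*t)/2 + t*exp(5*t)]
  [t*exp(5*t), -t^2*exp(5*t)/2 - 2*t*exp(5*t), -t^2*exp(5*t)/2 - t*exp(5*t) + exp(5*t)]

Strategy: write A = P · J · P⁻¹ where J is a Jordan canonical form, so e^{tA} = P · e^{tJ} · P⁻¹, and e^{tJ} can be computed block-by-block.

A has Jordan form
J =
  [5, 1, 0]
  [0, 5, 1]
  [0, 0, 5]
(up to reordering of blocks).

Per-block formulas:
  For a 3×3 Jordan block J_3(5): exp(t · J_3(5)) = e^(5t)·(I + t·N + (t^2/2)·N^2), where N is the 3×3 nilpotent shift.

After assembling e^{tJ} and conjugating by P, we get:

e^{tA} =
  [-t*exp(5*t) + exp(5*t), t^2*exp(5*t)/2 + t*exp(5*t), t^2*exp(5*t)/2]
  [-t*exp(5*t), t^2*exp(5*t)/2 + 2*t*exp(5*t) + exp(5*t), t^2*exp(5*t)/2 + t*exp(5*t)]
  [t*exp(5*t), -t^2*exp(5*t)/2 - 2*t*exp(5*t), -t^2*exp(5*t)/2 - t*exp(5*t) + exp(5*t)]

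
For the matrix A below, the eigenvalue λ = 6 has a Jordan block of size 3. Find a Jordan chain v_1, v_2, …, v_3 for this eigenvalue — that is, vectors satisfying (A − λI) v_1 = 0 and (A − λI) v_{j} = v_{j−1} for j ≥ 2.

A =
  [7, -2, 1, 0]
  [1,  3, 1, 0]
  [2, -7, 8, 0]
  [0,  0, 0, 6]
A Jordan chain for λ = 6 of length 3:
v_1 = (1, 0, -1, 0)ᵀ
v_2 = (1, 1, 2, 0)ᵀ
v_3 = (1, 0, 0, 0)ᵀ

Let N = A − (6)·I. We want v_3 with N^3 v_3 = 0 but N^2 v_3 ≠ 0; then v_{j-1} := N · v_j for j = 3, …, 2.

Pick v_3 = (1, 0, 0, 0)ᵀ.
Then v_2 = N · v_3 = (1, 1, 2, 0)ᵀ.
Then v_1 = N · v_2 = (1, 0, -1, 0)ᵀ.

Sanity check: (A − (6)·I) v_1 = (0, 0, 0, 0)ᵀ = 0. ✓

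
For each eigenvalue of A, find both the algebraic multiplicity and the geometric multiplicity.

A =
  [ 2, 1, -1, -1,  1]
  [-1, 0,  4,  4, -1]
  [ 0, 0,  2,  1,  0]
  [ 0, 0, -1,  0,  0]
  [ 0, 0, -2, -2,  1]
λ = 1: alg = 5, geom = 3

Step 1 — factor the characteristic polynomial to read off the algebraic multiplicities:
  χ_A(x) = (x - 1)^5

Step 2 — compute geometric multiplicities via the rank-nullity identity g(λ) = n − rank(A − λI):
  rank(A − (1)·I) = 2, so dim ker(A − (1)·I) = n − 2 = 3

Summary:
  λ = 1: algebraic multiplicity = 5, geometric multiplicity = 3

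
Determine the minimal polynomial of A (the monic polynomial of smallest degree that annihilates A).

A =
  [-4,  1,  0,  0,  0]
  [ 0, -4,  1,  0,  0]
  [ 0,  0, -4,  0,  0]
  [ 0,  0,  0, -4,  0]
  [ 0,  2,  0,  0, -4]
x^3 + 12*x^2 + 48*x + 64

The characteristic polynomial is χ_A(x) = (x + 4)^5, so the eigenvalues are known. The minimal polynomial is
  m_A(x) = Π_λ (x − λ)^{k_λ}
where k_λ is the size of the *largest* Jordan block for λ (equivalently, the smallest k with (A − λI)^k v = 0 for every generalised eigenvector v of λ).

  λ = -4: largest Jordan block has size 3, contributing (x + 4)^3

So m_A(x) = (x + 4)^3 = x^3 + 12*x^2 + 48*x + 64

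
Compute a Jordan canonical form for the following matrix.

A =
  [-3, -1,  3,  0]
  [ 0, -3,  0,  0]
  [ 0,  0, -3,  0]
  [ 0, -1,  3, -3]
J_2(-3) ⊕ J_1(-3) ⊕ J_1(-3)

The characteristic polynomial is
  det(x·I − A) = x^4 + 12*x^3 + 54*x^2 + 108*x + 81 = (x + 3)^4

Eigenvalues and multiplicities (the geometric multiplicity of λ is n − rank(A − λI), which equals the number of Jordan blocks for λ):
  λ = -3: algebraic multiplicity = 4, geometric multiplicity = 3

Determining the block sizes for each eigenvalue:
  λ = -3: 3 blocks summing to 4 forces exactly one block of size 2 and the rest size 1 → block sizes [2, 1, 1]

Assembling the blocks gives a Jordan form
J =
  [-3,  1,  0,  0]
  [ 0, -3,  0,  0]
  [ 0,  0, -3,  0]
  [ 0,  0,  0, -3]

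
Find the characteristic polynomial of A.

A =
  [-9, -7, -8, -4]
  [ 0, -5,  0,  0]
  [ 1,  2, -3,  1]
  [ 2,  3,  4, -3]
x^4 + 20*x^3 + 150*x^2 + 500*x + 625

Expanding det(x·I − A) (e.g. by cofactor expansion or by noting that A is similar to its Jordan form J, which has the same characteristic polynomial as A) gives
  χ_A(x) = x^4 + 20*x^3 + 150*x^2 + 500*x + 625
which factors as (x + 5)^4. The eigenvalues (with algebraic multiplicities) are λ = -5 with multiplicity 4.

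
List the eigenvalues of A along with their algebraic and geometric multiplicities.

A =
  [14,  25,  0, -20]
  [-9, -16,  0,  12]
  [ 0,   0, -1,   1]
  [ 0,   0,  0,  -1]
λ = -1: alg = 4, geom = 2

Step 1 — factor the characteristic polynomial to read off the algebraic multiplicities:
  χ_A(x) = (x + 1)^4

Step 2 — compute geometric multiplicities via the rank-nullity identity g(λ) = n − rank(A − λI):
  rank(A − (-1)·I) = 2, so dim ker(A − (-1)·I) = n − 2 = 2

Summary:
  λ = -1: algebraic multiplicity = 4, geometric multiplicity = 2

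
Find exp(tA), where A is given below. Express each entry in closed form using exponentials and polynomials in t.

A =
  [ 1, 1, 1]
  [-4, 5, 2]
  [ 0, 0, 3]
e^{tA} =
  [-2*t*exp(3*t) + exp(3*t), t*exp(3*t), t*exp(3*t)]
  [-4*t*exp(3*t), 2*t*exp(3*t) + exp(3*t), 2*t*exp(3*t)]
  [0, 0, exp(3*t)]

Strategy: write A = P · J · P⁻¹ where J is a Jordan canonical form, so e^{tA} = P · e^{tJ} · P⁻¹, and e^{tJ} can be computed block-by-block.

A has Jordan form
J =
  [3, 1, 0]
  [0, 3, 0]
  [0, 0, 3]
(up to reordering of blocks).

Per-block formulas:
  For a 2×2 Jordan block J_2(3): exp(t · J_2(3)) = e^(3t)·(I + t·N), where N is the 2×2 nilpotent shift.
  For a 1×1 block at λ = 3: exp(t · [3]) = [e^(3t)].

After assembling e^{tJ} and conjugating by P, we get:

e^{tA} =
  [-2*t*exp(3*t) + exp(3*t), t*exp(3*t), t*exp(3*t)]
  [-4*t*exp(3*t), 2*t*exp(3*t) + exp(3*t), 2*t*exp(3*t)]
  [0, 0, exp(3*t)]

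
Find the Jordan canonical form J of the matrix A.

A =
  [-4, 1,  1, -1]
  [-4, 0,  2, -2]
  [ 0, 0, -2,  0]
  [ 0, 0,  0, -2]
J_2(-2) ⊕ J_1(-2) ⊕ J_1(-2)

The characteristic polynomial is
  det(x·I − A) = x^4 + 8*x^3 + 24*x^2 + 32*x + 16 = (x + 2)^4

Eigenvalues and multiplicities (the geometric multiplicity of λ is n − rank(A − λI), which equals the number of Jordan blocks for λ):
  λ = -2: algebraic multiplicity = 4, geometric multiplicity = 3

Determining the block sizes for each eigenvalue:
  λ = -2: 3 blocks summing to 4 forces exactly one block of size 2 and the rest size 1 → block sizes [2, 1, 1]

Assembling the blocks gives a Jordan form
J =
  [-2,  1,  0,  0]
  [ 0, -2,  0,  0]
  [ 0,  0, -2,  0]
  [ 0,  0,  0, -2]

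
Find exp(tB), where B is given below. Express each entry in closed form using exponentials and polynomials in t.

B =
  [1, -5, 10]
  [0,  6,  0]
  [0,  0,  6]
e^{tB} =
  [exp(t), -exp(6*t) + exp(t), 2*exp(6*t) - 2*exp(t)]
  [0, exp(6*t), 0]
  [0, 0, exp(6*t)]

Strategy: write B = P · J · P⁻¹ where J is a Jordan canonical form, so e^{tB} = P · e^{tJ} · P⁻¹, and e^{tJ} can be computed block-by-block.

B has Jordan form
J =
  [1, 0, 0]
  [0, 6, 0]
  [0, 0, 6]
(up to reordering of blocks).

Per-block formulas:
  For a 1×1 block at λ = 1: exp(t · [1]) = [e^(1t)].
  For a 1×1 block at λ = 6: exp(t · [6]) = [e^(6t)].

After assembling e^{tJ} and conjugating by P, we get:

e^{tB} =
  [exp(t), -exp(6*t) + exp(t), 2*exp(6*t) - 2*exp(t)]
  [0, exp(6*t), 0]
  [0, 0, exp(6*t)]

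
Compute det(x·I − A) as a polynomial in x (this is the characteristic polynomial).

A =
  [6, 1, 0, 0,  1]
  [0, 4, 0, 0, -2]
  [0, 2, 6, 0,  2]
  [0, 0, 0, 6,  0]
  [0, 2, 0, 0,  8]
x^5 - 30*x^4 + 360*x^3 - 2160*x^2 + 6480*x - 7776

Expanding det(x·I − A) (e.g. by cofactor expansion or by noting that A is similar to its Jordan form J, which has the same characteristic polynomial as A) gives
  χ_A(x) = x^5 - 30*x^4 + 360*x^3 - 2160*x^2 + 6480*x - 7776
which factors as (x - 6)^5. The eigenvalues (with algebraic multiplicities) are λ = 6 with multiplicity 5.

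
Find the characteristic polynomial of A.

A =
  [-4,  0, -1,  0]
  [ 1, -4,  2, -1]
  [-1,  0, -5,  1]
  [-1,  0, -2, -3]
x^4 + 16*x^3 + 96*x^2 + 256*x + 256

Expanding det(x·I − A) (e.g. by cofactor expansion or by noting that A is similar to its Jordan form J, which has the same characteristic polynomial as A) gives
  χ_A(x) = x^4 + 16*x^3 + 96*x^2 + 256*x + 256
which factors as (x + 4)^4. The eigenvalues (with algebraic multiplicities) are λ = -4 with multiplicity 4.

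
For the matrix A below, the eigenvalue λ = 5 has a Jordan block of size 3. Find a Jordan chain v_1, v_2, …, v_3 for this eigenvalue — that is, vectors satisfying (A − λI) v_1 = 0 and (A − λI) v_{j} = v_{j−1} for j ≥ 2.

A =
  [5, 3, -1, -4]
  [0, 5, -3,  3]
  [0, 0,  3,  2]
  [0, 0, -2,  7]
A Jordan chain for λ = 5 of length 3:
v_1 = (1, 0, 0, 0)ᵀ
v_2 = (-1, -3, -2, -2)ᵀ
v_3 = (0, 0, 1, 0)ᵀ

Let N = A − (5)·I. We want v_3 with N^3 v_3 = 0 but N^2 v_3 ≠ 0; then v_{j-1} := N · v_j for j = 3, …, 2.

Pick v_3 = (0, 0, 1, 0)ᵀ.
Then v_2 = N · v_3 = (-1, -3, -2, -2)ᵀ.
Then v_1 = N · v_2 = (1, 0, 0, 0)ᵀ.

Sanity check: (A − (5)·I) v_1 = (0, 0, 0, 0)ᵀ = 0. ✓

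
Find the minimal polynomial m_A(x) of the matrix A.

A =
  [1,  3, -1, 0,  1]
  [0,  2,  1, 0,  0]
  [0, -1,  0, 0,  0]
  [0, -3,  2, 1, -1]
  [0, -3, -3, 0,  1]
x^3 - 3*x^2 + 3*x - 1

The characteristic polynomial is χ_A(x) = (x - 1)^5, so the eigenvalues are known. The minimal polynomial is
  m_A(x) = Π_λ (x − λ)^{k_λ}
where k_λ is the size of the *largest* Jordan block for λ (equivalently, the smallest k with (A − λI)^k v = 0 for every generalised eigenvector v of λ).

  λ = 1: largest Jordan block has size 3, contributing (x − 1)^3

So m_A(x) = (x - 1)^3 = x^3 - 3*x^2 + 3*x - 1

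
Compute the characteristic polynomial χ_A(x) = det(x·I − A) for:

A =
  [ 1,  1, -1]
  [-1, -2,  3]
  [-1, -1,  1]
x^3

Expanding det(x·I − A) (e.g. by cofactor expansion or by noting that A is similar to its Jordan form J, which has the same characteristic polynomial as A) gives
  χ_A(x) = x^3
which factors as x^3. The eigenvalues (with algebraic multiplicities) are λ = 0 with multiplicity 3.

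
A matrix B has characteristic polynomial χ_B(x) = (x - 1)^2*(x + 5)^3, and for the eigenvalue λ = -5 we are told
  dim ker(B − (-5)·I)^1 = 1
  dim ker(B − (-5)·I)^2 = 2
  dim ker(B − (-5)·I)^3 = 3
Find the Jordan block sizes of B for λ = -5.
Block sizes for λ = -5: [3]

From the dimensions of kernels of powers, the number of Jordan blocks of size at least j is d_j − d_{j−1} where d_j = dim ker(N^j) (with d_0 = 0). Computing the differences gives [1, 1, 1].
The number of blocks of size exactly k is (#blocks of size ≥ k) − (#blocks of size ≥ k + 1), so the partition is: 1 block(s) of size 3.
In nonincreasing order the block sizes are [3].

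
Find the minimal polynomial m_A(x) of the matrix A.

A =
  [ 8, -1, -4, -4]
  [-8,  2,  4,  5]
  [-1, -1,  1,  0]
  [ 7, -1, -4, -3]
x^4 - 8*x^3 + 18*x^2 - 16*x + 5

The characteristic polynomial is χ_A(x) = (x - 5)*(x - 1)^3, so the eigenvalues are known. The minimal polynomial is
  m_A(x) = Π_λ (x − λ)^{k_λ}
where k_λ is the size of the *largest* Jordan block for λ (equivalently, the smallest k with (A − λI)^k v = 0 for every generalised eigenvector v of λ).

  λ = 1: largest Jordan block has size 3, contributing (x − 1)^3
  λ = 5: largest Jordan block has size 1, contributing (x − 5)

So m_A(x) = (x - 5)*(x - 1)^3 = x^4 - 8*x^3 + 18*x^2 - 16*x + 5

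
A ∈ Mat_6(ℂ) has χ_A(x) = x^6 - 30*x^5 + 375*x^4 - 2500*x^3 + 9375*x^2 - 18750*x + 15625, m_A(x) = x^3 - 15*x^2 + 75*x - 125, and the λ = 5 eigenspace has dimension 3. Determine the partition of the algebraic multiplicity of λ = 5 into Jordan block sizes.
Block sizes for λ = 5: [3, 2, 1]

Step 1 — from the characteristic polynomial, algebraic multiplicity of λ = 5 is 6. From dim ker(A − (5)·I) = 3, there are exactly 3 Jordan blocks for λ = 5.
Step 2 — from the minimal polynomial, the factor (x − 5)^3 tells us the largest block for λ = 5 has size 3.
Step 3 — with total size 6, 3 blocks, and largest block 3, the block sizes (in nonincreasing order) are [3, 2, 1].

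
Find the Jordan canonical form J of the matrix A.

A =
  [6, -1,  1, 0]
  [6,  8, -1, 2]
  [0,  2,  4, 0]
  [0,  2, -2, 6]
J_3(6) ⊕ J_1(6)

The characteristic polynomial is
  det(x·I − A) = x^4 - 24*x^3 + 216*x^2 - 864*x + 1296 = (x - 6)^4

Eigenvalues and multiplicities (the geometric multiplicity of λ is n − rank(A − λI), which equals the number of Jordan blocks for λ):
  λ = 6: algebraic multiplicity = 4, geometric multiplicity = 2

Determining the block sizes for each eigenvalue:
  λ = 6: with am = 4 and gm = 2, the partition is not yet determined (e.g. several partitions of 4 into 2 parts exist). Let N = A − (6)·I. Computing rank(N^1) = 2, rank(N^2) = 1, rank(N^3) = 0; the number of blocks of size ≥ j is rank(N^{j−1}) − rank(N^j), giving [2, 1, 1]. So we have 1 block(s) of size 3, 1 block(s) of size 1 → block sizes [3, 1]

Assembling the blocks gives a Jordan form
J =
  [6, 1, 0, 0]
  [0, 6, 1, 0]
  [0, 0, 6, 0]
  [0, 0, 0, 6]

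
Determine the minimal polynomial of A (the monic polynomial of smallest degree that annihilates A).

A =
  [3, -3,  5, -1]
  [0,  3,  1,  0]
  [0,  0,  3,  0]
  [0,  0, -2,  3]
x^3 - 9*x^2 + 27*x - 27

The characteristic polynomial is χ_A(x) = (x - 3)^4, so the eigenvalues are known. The minimal polynomial is
  m_A(x) = Π_λ (x − λ)^{k_λ}
where k_λ is the size of the *largest* Jordan block for λ (equivalently, the smallest k with (A − λI)^k v = 0 for every generalised eigenvector v of λ).

  λ = 3: largest Jordan block has size 3, contributing (x − 3)^3

So m_A(x) = (x - 3)^3 = x^3 - 9*x^2 + 27*x - 27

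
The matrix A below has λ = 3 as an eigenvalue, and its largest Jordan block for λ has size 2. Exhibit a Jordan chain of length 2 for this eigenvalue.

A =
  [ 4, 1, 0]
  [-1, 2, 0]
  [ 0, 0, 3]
A Jordan chain for λ = 3 of length 2:
v_1 = (1, -1, 0)ᵀ
v_2 = (1, 0, 0)ᵀ

Let N = A − (3)·I. We want v_2 with N^2 v_2 = 0 but N^1 v_2 ≠ 0; then v_{j-1} := N · v_j for j = 2, …, 2.

Pick v_2 = (1, 0, 0)ᵀ.
Then v_1 = N · v_2 = (1, -1, 0)ᵀ.

Sanity check: (A − (3)·I) v_1 = (0, 0, 0)ᵀ = 0. ✓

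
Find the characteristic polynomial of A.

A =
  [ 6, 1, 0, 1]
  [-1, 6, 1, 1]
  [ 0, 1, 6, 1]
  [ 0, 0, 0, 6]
x^4 - 24*x^3 + 216*x^2 - 864*x + 1296

Expanding det(x·I − A) (e.g. by cofactor expansion or by noting that A is similar to its Jordan form J, which has the same characteristic polynomial as A) gives
  χ_A(x) = x^4 - 24*x^3 + 216*x^2 - 864*x + 1296
which factors as (x - 6)^4. The eigenvalues (with algebraic multiplicities) are λ = 6 with multiplicity 4.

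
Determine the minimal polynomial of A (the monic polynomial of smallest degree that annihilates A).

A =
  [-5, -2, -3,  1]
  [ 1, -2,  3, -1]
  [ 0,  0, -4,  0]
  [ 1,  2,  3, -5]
x^2 + 8*x + 16

The characteristic polynomial is χ_A(x) = (x + 4)^4, so the eigenvalues are known. The minimal polynomial is
  m_A(x) = Π_λ (x − λ)^{k_λ}
where k_λ is the size of the *largest* Jordan block for λ (equivalently, the smallest k with (A − λI)^k v = 0 for every generalised eigenvector v of λ).

  λ = -4: largest Jordan block has size 2, contributing (x + 4)^2

So m_A(x) = (x + 4)^2 = x^2 + 8*x + 16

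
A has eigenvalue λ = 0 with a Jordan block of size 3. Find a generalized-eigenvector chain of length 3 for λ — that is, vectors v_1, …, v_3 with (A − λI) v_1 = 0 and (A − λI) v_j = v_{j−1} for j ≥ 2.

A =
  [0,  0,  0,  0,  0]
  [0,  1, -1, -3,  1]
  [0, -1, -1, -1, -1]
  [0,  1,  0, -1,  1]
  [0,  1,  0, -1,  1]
A Jordan chain for λ = 0 of length 3:
v_1 = (0, 0, -2, 1, 1)ᵀ
v_2 = (0, 1, -1, 1, 1)ᵀ
v_3 = (0, 1, 0, 0, 0)ᵀ

Let N = A − (0)·I. We want v_3 with N^3 v_3 = 0 but N^2 v_3 ≠ 0; then v_{j-1} := N · v_j for j = 3, …, 2.

Pick v_3 = (0, 1, 0, 0, 0)ᵀ.
Then v_2 = N · v_3 = (0, 1, -1, 1, 1)ᵀ.
Then v_1 = N · v_2 = (0, 0, -2, 1, 1)ᵀ.

Sanity check: (A − (0)·I) v_1 = (0, 0, 0, 0, 0)ᵀ = 0. ✓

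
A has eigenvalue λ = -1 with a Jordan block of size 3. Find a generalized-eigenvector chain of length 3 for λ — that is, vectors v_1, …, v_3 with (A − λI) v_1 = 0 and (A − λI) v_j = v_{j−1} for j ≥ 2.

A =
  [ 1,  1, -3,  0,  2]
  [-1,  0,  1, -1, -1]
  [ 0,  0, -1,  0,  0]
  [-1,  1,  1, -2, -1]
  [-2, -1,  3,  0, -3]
A Jordan chain for λ = -1 of length 3:
v_1 = (-1, 0, 0, 0, 1)ᵀ
v_2 = (2, -1, 0, -1, -2)ᵀ
v_3 = (1, 0, 0, 0, 0)ᵀ

Let N = A − (-1)·I. We want v_3 with N^3 v_3 = 0 but N^2 v_3 ≠ 0; then v_{j-1} := N · v_j for j = 3, …, 2.

Pick v_3 = (1, 0, 0, 0, 0)ᵀ.
Then v_2 = N · v_3 = (2, -1, 0, -1, -2)ᵀ.
Then v_1 = N · v_2 = (-1, 0, 0, 0, 1)ᵀ.

Sanity check: (A − (-1)·I) v_1 = (0, 0, 0, 0, 0)ᵀ = 0. ✓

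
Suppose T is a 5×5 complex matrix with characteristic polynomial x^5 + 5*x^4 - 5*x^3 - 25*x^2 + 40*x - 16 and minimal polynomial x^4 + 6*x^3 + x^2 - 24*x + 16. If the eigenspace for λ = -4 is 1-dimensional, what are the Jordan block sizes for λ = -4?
Block sizes for λ = -4: [2]

Step 1 — from the characteristic polynomial, algebraic multiplicity of λ = -4 is 2. From dim ker(T − (-4)·I) = 1, there are exactly 1 Jordan blocks for λ = -4.
Step 2 — from the minimal polynomial, the factor (x + 4)^2 tells us the largest block for λ = -4 has size 2.
Step 3 — with total size 2, 1 blocks, and largest block 2, the block sizes (in nonincreasing order) are [2].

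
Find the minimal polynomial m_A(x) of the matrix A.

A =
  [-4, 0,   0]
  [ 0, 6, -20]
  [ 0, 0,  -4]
x^2 - 2*x - 24

The characteristic polynomial is χ_A(x) = (x - 6)*(x + 4)^2, so the eigenvalues are known. The minimal polynomial is
  m_A(x) = Π_λ (x − λ)^{k_λ}
where k_λ is the size of the *largest* Jordan block for λ (equivalently, the smallest k with (A − λI)^k v = 0 for every generalised eigenvector v of λ).

  λ = -4: largest Jordan block has size 1, contributing (x + 4)
  λ = 6: largest Jordan block has size 1, contributing (x − 6)

So m_A(x) = (x - 6)*(x + 4) = x^2 - 2*x - 24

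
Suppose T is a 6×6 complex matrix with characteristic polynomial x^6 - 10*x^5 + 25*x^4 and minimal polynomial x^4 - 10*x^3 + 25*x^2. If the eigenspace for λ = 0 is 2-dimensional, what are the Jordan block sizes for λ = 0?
Block sizes for λ = 0: [2, 2]

Step 1 — from the characteristic polynomial, algebraic multiplicity of λ = 0 is 4. From dim ker(T − (0)·I) = 2, there are exactly 2 Jordan blocks for λ = 0.
Step 2 — from the minimal polynomial, the factor (x − 0)^2 tells us the largest block for λ = 0 has size 2.
Step 3 — with total size 4, 2 blocks, and largest block 2, the block sizes (in nonincreasing order) are [2, 2].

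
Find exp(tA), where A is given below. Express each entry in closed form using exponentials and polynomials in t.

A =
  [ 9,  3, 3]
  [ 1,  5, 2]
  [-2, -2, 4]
e^{tA} =
  [3*t^2*exp(6*t) + 3*t*exp(6*t) + exp(6*t), 3*t*exp(6*t), 9*t^2*exp(6*t)/2 + 3*t*exp(6*t)]
  [-t^2*exp(6*t) + t*exp(6*t), -t*exp(6*t) + exp(6*t), -3*t^2*exp(6*t)/2 + 2*t*exp(6*t)]
  [-2*t^2*exp(6*t) - 2*t*exp(6*t), -2*t*exp(6*t), -3*t^2*exp(6*t) - 2*t*exp(6*t) + exp(6*t)]

Strategy: write A = P · J · P⁻¹ where J is a Jordan canonical form, so e^{tA} = P · e^{tJ} · P⁻¹, and e^{tJ} can be computed block-by-block.

A has Jordan form
J =
  [6, 1, 0]
  [0, 6, 1]
  [0, 0, 6]
(up to reordering of blocks).

Per-block formulas:
  For a 3×3 Jordan block J_3(6): exp(t · J_3(6)) = e^(6t)·(I + t·N + (t^2/2)·N^2), where N is the 3×3 nilpotent shift.

After assembling e^{tJ} and conjugating by P, we get:

e^{tA} =
  [3*t^2*exp(6*t) + 3*t*exp(6*t) + exp(6*t), 3*t*exp(6*t), 9*t^2*exp(6*t)/2 + 3*t*exp(6*t)]
  [-t^2*exp(6*t) + t*exp(6*t), -t*exp(6*t) + exp(6*t), -3*t^2*exp(6*t)/2 + 2*t*exp(6*t)]
  [-2*t^2*exp(6*t) - 2*t*exp(6*t), -2*t*exp(6*t), -3*t^2*exp(6*t) - 2*t*exp(6*t) + exp(6*t)]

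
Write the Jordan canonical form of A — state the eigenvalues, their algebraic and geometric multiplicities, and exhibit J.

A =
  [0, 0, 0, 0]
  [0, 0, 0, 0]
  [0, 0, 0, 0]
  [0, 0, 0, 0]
J_1(0) ⊕ J_1(0) ⊕ J_1(0) ⊕ J_1(0)

The characteristic polynomial is
  det(x·I − A) = x^4

Eigenvalues and multiplicities (the geometric multiplicity of λ is n − rank(A − λI), which equals the number of Jordan blocks for λ):
  λ = 0: algebraic multiplicity = 4, geometric multiplicity = 4

Determining the block sizes for each eigenvalue:
  λ = 0: gm = am = 4, so every block has size 1 → block sizes [1, 1, 1, 1]

Assembling the blocks gives a Jordan form
J =
  [0, 0, 0, 0]
  [0, 0, 0, 0]
  [0, 0, 0, 0]
  [0, 0, 0, 0]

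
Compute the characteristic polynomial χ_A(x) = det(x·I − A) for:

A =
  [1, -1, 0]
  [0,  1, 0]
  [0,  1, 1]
x^3 - 3*x^2 + 3*x - 1

Expanding det(x·I − A) (e.g. by cofactor expansion or by noting that A is similar to its Jordan form J, which has the same characteristic polynomial as A) gives
  χ_A(x) = x^3 - 3*x^2 + 3*x - 1
which factors as (x - 1)^3. The eigenvalues (with algebraic multiplicities) are λ = 1 with multiplicity 3.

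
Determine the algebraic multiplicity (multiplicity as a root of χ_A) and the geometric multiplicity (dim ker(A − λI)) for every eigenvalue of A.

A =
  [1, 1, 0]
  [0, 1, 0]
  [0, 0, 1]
λ = 1: alg = 3, geom = 2

Step 1 — factor the characteristic polynomial to read off the algebraic multiplicities:
  χ_A(x) = (x - 1)^3

Step 2 — compute geometric multiplicities via the rank-nullity identity g(λ) = n − rank(A − λI):
  rank(A − (1)·I) = 1, so dim ker(A − (1)·I) = n − 1 = 2

Summary:
  λ = 1: algebraic multiplicity = 3, geometric multiplicity = 2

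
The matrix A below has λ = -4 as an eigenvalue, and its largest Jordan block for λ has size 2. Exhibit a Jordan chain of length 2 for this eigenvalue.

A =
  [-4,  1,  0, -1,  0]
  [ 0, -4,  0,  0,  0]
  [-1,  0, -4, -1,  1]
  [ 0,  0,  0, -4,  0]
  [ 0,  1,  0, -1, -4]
A Jordan chain for λ = -4 of length 2:
v_1 = (0, 0, -1, 0, 0)ᵀ
v_2 = (1, 0, 0, 0, 0)ᵀ

Let N = A − (-4)·I. We want v_2 with N^2 v_2 = 0 but N^1 v_2 ≠ 0; then v_{j-1} := N · v_j for j = 2, …, 2.

Pick v_2 = (1, 0, 0, 0, 0)ᵀ.
Then v_1 = N · v_2 = (0, 0, -1, 0, 0)ᵀ.

Sanity check: (A − (-4)·I) v_1 = (0, 0, 0, 0, 0)ᵀ = 0. ✓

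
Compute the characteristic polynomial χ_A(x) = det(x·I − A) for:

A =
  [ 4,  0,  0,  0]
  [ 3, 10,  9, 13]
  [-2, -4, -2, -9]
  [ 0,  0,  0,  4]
x^4 - 16*x^3 + 96*x^2 - 256*x + 256

Expanding det(x·I − A) (e.g. by cofactor expansion or by noting that A is similar to its Jordan form J, which has the same characteristic polynomial as A) gives
  χ_A(x) = x^4 - 16*x^3 + 96*x^2 - 256*x + 256
which factors as (x - 4)^4. The eigenvalues (with algebraic multiplicities) are λ = 4 with multiplicity 4.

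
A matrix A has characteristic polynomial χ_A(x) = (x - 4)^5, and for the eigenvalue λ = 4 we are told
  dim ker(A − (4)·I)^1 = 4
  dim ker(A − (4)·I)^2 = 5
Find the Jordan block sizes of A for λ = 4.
Block sizes for λ = 4: [2, 1, 1, 1]

From the dimensions of kernels of powers, the number of Jordan blocks of size at least j is d_j − d_{j−1} where d_j = dim ker(N^j) (with d_0 = 0). Computing the differences gives [4, 1].
The number of blocks of size exactly k is (#blocks of size ≥ k) − (#blocks of size ≥ k + 1), so the partition is: 3 block(s) of size 1, 1 block(s) of size 2.
In nonincreasing order the block sizes are [2, 1, 1, 1].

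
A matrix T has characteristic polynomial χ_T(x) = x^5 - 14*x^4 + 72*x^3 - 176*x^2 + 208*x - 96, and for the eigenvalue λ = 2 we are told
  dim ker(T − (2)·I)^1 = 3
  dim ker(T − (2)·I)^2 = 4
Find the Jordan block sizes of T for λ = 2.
Block sizes for λ = 2: [2, 1, 1]

From the dimensions of kernels of powers, the number of Jordan blocks of size at least j is d_j − d_{j−1} where d_j = dim ker(N^j) (with d_0 = 0). Computing the differences gives [3, 1].
The number of blocks of size exactly k is (#blocks of size ≥ k) − (#blocks of size ≥ k + 1), so the partition is: 2 block(s) of size 1, 1 block(s) of size 2.
In nonincreasing order the block sizes are [2, 1, 1].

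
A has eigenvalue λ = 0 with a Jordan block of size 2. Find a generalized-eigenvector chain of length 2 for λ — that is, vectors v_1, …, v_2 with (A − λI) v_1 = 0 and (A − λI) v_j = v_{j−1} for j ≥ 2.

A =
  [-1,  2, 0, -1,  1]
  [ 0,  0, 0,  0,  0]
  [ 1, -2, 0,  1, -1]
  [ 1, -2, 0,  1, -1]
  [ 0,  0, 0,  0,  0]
A Jordan chain for λ = 0 of length 2:
v_1 = (-1, 0, 1, 1, 0)ᵀ
v_2 = (1, 0, 0, 0, 0)ᵀ

Let N = A − (0)·I. We want v_2 with N^2 v_2 = 0 but N^1 v_2 ≠ 0; then v_{j-1} := N · v_j for j = 2, …, 2.

Pick v_2 = (1, 0, 0, 0, 0)ᵀ.
Then v_1 = N · v_2 = (-1, 0, 1, 1, 0)ᵀ.

Sanity check: (A − (0)·I) v_1 = (0, 0, 0, 0, 0)ᵀ = 0. ✓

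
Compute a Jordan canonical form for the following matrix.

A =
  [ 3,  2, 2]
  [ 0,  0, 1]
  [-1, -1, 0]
J_3(1)

The characteristic polynomial is
  det(x·I − A) = x^3 - 3*x^2 + 3*x - 1 = (x - 1)^3

Eigenvalues and multiplicities (the geometric multiplicity of λ is n − rank(A − λI), which equals the number of Jordan blocks for λ):
  λ = 1: algebraic multiplicity = 3, geometric multiplicity = 1

Determining the block sizes for each eigenvalue:
  λ = 1: one block (gm = 1), so the single block has size am = 3 → block sizes [3]

Assembling the blocks gives a Jordan form
J =
  [1, 1, 0]
  [0, 1, 1]
  [0, 0, 1]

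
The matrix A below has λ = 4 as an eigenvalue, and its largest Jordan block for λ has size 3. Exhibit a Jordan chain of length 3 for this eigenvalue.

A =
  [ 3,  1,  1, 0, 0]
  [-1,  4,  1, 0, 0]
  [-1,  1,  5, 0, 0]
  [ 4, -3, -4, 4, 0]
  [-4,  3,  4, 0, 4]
A Jordan chain for λ = 4 of length 3:
v_1 = (-1, 0, -1, 3, -3)ᵀ
v_2 = (-1, -1, -1, 4, -4)ᵀ
v_3 = (1, 0, 0, 0, 0)ᵀ

Let N = A − (4)·I. We want v_3 with N^3 v_3 = 0 but N^2 v_3 ≠ 0; then v_{j-1} := N · v_j for j = 3, …, 2.

Pick v_3 = (1, 0, 0, 0, 0)ᵀ.
Then v_2 = N · v_3 = (-1, -1, -1, 4, -4)ᵀ.
Then v_1 = N · v_2 = (-1, 0, -1, 3, -3)ᵀ.

Sanity check: (A − (4)·I) v_1 = (0, 0, 0, 0, 0)ᵀ = 0. ✓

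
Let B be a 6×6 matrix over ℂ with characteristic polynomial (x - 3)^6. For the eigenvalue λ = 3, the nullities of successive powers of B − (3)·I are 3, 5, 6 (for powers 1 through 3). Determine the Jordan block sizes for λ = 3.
Block sizes for λ = 3: [3, 2, 1]

From the dimensions of kernels of powers, the number of Jordan blocks of size at least j is d_j − d_{j−1} where d_j = dim ker(N^j) (with d_0 = 0). Computing the differences gives [3, 2, 1].
The number of blocks of size exactly k is (#blocks of size ≥ k) − (#blocks of size ≥ k + 1), so the partition is: 1 block(s) of size 1, 1 block(s) of size 2, 1 block(s) of size 3.
In nonincreasing order the block sizes are [3, 2, 1].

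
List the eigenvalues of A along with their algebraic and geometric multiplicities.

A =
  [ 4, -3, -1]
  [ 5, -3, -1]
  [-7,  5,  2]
λ = 1: alg = 3, geom = 1

Step 1 — factor the characteristic polynomial to read off the algebraic multiplicities:
  χ_A(x) = (x - 1)^3

Step 2 — compute geometric multiplicities via the rank-nullity identity g(λ) = n − rank(A − λI):
  rank(A − (1)·I) = 2, so dim ker(A − (1)·I) = n − 2 = 1

Summary:
  λ = 1: algebraic multiplicity = 3, geometric multiplicity = 1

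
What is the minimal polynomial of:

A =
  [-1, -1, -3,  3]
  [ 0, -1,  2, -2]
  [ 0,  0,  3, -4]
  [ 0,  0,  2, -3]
x^3 + x^2 - x - 1

The characteristic polynomial is χ_A(x) = (x - 1)*(x + 1)^3, so the eigenvalues are known. The minimal polynomial is
  m_A(x) = Π_λ (x − λ)^{k_λ}
where k_λ is the size of the *largest* Jordan block for λ (equivalently, the smallest k with (A − λI)^k v = 0 for every generalised eigenvector v of λ).

  λ = -1: largest Jordan block has size 2, contributing (x + 1)^2
  λ = 1: largest Jordan block has size 1, contributing (x − 1)

So m_A(x) = (x - 1)*(x + 1)^2 = x^3 + x^2 - x - 1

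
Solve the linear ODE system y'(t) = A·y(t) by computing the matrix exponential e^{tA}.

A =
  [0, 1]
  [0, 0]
e^{tA} =
  [1, t]
  [0, 1]

Strategy: write A = P · J · P⁻¹ where J is a Jordan canonical form, so e^{tA} = P · e^{tJ} · P⁻¹, and e^{tJ} can be computed block-by-block.

A has Jordan form
J =
  [0, 1]
  [0, 0]
(up to reordering of blocks).

Per-block formulas:
  For a 2×2 Jordan block J_2(0): exp(t · J_2(0)) = e^(0t)·(I + t·N), where N is the 2×2 nilpotent shift.

After assembling e^{tJ} and conjugating by P, we get:

e^{tA} =
  [1, t]
  [0, 1]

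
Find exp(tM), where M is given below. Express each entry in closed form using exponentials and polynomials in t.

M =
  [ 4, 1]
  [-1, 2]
e^{tM} =
  [t*exp(3*t) + exp(3*t), t*exp(3*t)]
  [-t*exp(3*t), -t*exp(3*t) + exp(3*t)]

Strategy: write M = P · J · P⁻¹ where J is a Jordan canonical form, so e^{tM} = P · e^{tJ} · P⁻¹, and e^{tJ} can be computed block-by-block.

M has Jordan form
J =
  [3, 1]
  [0, 3]
(up to reordering of blocks).

Per-block formulas:
  For a 2×2 Jordan block J_2(3): exp(t · J_2(3)) = e^(3t)·(I + t·N), where N is the 2×2 nilpotent shift.

After assembling e^{tJ} and conjugating by P, we get:

e^{tM} =
  [t*exp(3*t) + exp(3*t), t*exp(3*t)]
  [-t*exp(3*t), -t*exp(3*t) + exp(3*t)]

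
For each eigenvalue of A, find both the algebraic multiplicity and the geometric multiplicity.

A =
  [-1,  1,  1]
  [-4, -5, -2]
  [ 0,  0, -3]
λ = -3: alg = 3, geom = 2

Step 1 — factor the characteristic polynomial to read off the algebraic multiplicities:
  χ_A(x) = (x + 3)^3

Step 2 — compute geometric multiplicities via the rank-nullity identity g(λ) = n − rank(A − λI):
  rank(A − (-3)·I) = 1, so dim ker(A − (-3)·I) = n − 1 = 2

Summary:
  λ = -3: algebraic multiplicity = 3, geometric multiplicity = 2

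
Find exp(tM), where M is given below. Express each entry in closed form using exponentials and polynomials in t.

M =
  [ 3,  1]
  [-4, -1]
e^{tM} =
  [2*t*exp(t) + exp(t), t*exp(t)]
  [-4*t*exp(t), -2*t*exp(t) + exp(t)]

Strategy: write M = P · J · P⁻¹ where J is a Jordan canonical form, so e^{tM} = P · e^{tJ} · P⁻¹, and e^{tJ} can be computed block-by-block.

M has Jordan form
J =
  [1, 1]
  [0, 1]
(up to reordering of blocks).

Per-block formulas:
  For a 2×2 Jordan block J_2(1): exp(t · J_2(1)) = e^(1t)·(I + t·N), where N is the 2×2 nilpotent shift.

After assembling e^{tJ} and conjugating by P, we get:

e^{tM} =
  [2*t*exp(t) + exp(t), t*exp(t)]
  [-4*t*exp(t), -2*t*exp(t) + exp(t)]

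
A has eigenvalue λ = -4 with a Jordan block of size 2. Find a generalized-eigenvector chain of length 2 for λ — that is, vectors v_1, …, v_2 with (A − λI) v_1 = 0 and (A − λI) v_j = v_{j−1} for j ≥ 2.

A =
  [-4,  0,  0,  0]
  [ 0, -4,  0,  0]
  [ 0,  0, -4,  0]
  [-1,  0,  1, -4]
A Jordan chain for λ = -4 of length 2:
v_1 = (0, 0, 0, -1)ᵀ
v_2 = (1, 0, 0, 0)ᵀ

Let N = A − (-4)·I. We want v_2 with N^2 v_2 = 0 but N^1 v_2 ≠ 0; then v_{j-1} := N · v_j for j = 2, …, 2.

Pick v_2 = (1, 0, 0, 0)ᵀ.
Then v_1 = N · v_2 = (0, 0, 0, -1)ᵀ.

Sanity check: (A − (-4)·I) v_1 = (0, 0, 0, 0)ᵀ = 0. ✓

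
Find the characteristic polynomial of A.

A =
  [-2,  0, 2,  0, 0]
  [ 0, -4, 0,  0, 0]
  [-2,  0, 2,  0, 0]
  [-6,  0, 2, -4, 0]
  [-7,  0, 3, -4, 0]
x^5 + 8*x^4 + 16*x^3

Expanding det(x·I − A) (e.g. by cofactor expansion or by noting that A is similar to its Jordan form J, which has the same characteristic polynomial as A) gives
  χ_A(x) = x^5 + 8*x^4 + 16*x^3
which factors as x^3*(x + 4)^2. The eigenvalues (with algebraic multiplicities) are λ = -4 with multiplicity 2, λ = 0 with multiplicity 3.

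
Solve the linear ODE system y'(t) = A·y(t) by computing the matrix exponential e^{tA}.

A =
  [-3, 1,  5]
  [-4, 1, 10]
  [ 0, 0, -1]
e^{tA} =
  [-2*t*exp(-t) + exp(-t), t*exp(-t), 5*t*exp(-t)]
  [-4*t*exp(-t), 2*t*exp(-t) + exp(-t), 10*t*exp(-t)]
  [0, 0, exp(-t)]

Strategy: write A = P · J · P⁻¹ where J is a Jordan canonical form, so e^{tA} = P · e^{tJ} · P⁻¹, and e^{tJ} can be computed block-by-block.

A has Jordan form
J =
  [-1,  1,  0]
  [ 0, -1,  0]
  [ 0,  0, -1]
(up to reordering of blocks).

Per-block formulas:
  For a 1×1 block at λ = -1: exp(t · [-1]) = [e^(-1t)].
  For a 2×2 Jordan block J_2(-1): exp(t · J_2(-1)) = e^(-1t)·(I + t·N), where N is the 2×2 nilpotent shift.

After assembling e^{tJ} and conjugating by P, we get:

e^{tA} =
  [-2*t*exp(-t) + exp(-t), t*exp(-t), 5*t*exp(-t)]
  [-4*t*exp(-t), 2*t*exp(-t) + exp(-t), 10*t*exp(-t)]
  [0, 0, exp(-t)]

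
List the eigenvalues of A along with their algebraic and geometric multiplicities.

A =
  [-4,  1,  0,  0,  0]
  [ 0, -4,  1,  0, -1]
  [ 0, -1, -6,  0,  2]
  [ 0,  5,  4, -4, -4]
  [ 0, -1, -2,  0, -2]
λ = -4: alg = 5, geom = 3

Step 1 — factor the characteristic polynomial to read off the algebraic multiplicities:
  χ_A(x) = (x + 4)^5

Step 2 — compute geometric multiplicities via the rank-nullity identity g(λ) = n − rank(A − λI):
  rank(A − (-4)·I) = 2, so dim ker(A − (-4)·I) = n − 2 = 3

Summary:
  λ = -4: algebraic multiplicity = 5, geometric multiplicity = 3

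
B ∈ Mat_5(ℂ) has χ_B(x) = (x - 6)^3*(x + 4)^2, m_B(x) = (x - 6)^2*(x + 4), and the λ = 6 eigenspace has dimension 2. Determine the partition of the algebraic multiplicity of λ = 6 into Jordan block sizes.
Block sizes for λ = 6: [2, 1]

Step 1 — from the characteristic polynomial, algebraic multiplicity of λ = 6 is 3. From dim ker(B − (6)·I) = 2, there are exactly 2 Jordan blocks for λ = 6.
Step 2 — from the minimal polynomial, the factor (x − 6)^2 tells us the largest block for λ = 6 has size 2.
Step 3 — with total size 3, 2 blocks, and largest block 2, the block sizes (in nonincreasing order) are [2, 1].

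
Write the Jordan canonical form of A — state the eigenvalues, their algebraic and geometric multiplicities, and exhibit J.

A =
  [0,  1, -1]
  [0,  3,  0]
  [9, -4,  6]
J_3(3)

The characteristic polynomial is
  det(x·I − A) = x^3 - 9*x^2 + 27*x - 27 = (x - 3)^3

Eigenvalues and multiplicities (the geometric multiplicity of λ is n − rank(A − λI), which equals the number of Jordan blocks for λ):
  λ = 3: algebraic multiplicity = 3, geometric multiplicity = 1

Determining the block sizes for each eigenvalue:
  λ = 3: one block (gm = 1), so the single block has size am = 3 → block sizes [3]

Assembling the blocks gives a Jordan form
J =
  [3, 1, 0]
  [0, 3, 1]
  [0, 0, 3]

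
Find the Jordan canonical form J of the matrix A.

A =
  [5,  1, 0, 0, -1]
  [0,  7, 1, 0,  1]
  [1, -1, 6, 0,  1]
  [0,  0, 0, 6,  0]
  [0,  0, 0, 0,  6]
J_3(6) ⊕ J_1(6) ⊕ J_1(6)

The characteristic polynomial is
  det(x·I − A) = x^5 - 30*x^4 + 360*x^3 - 2160*x^2 + 6480*x - 7776 = (x - 6)^5

Eigenvalues and multiplicities (the geometric multiplicity of λ is n − rank(A − λI), which equals the number of Jordan blocks for λ):
  λ = 6: algebraic multiplicity = 5, geometric multiplicity = 3

Determining the block sizes for each eigenvalue:
  λ = 6: with am = 5 and gm = 3, the partition is not yet determined (e.g. several partitions of 5 into 3 parts exist). Let N = A − (6)·I. Computing rank(N^1) = 2, rank(N^2) = 1, rank(N^3) = 0; the number of blocks of size ≥ j is rank(N^{j−1}) − rank(N^j), giving [3, 1, 1]. So we have 1 block(s) of size 3, 2 block(s) of size 1 → block sizes [3, 1, 1]

Assembling the blocks gives a Jordan form
J =
  [6, 1, 0, 0, 0]
  [0, 6, 1, 0, 0]
  [0, 0, 6, 0, 0]
  [0, 0, 0, 6, 0]
  [0, 0, 0, 0, 6]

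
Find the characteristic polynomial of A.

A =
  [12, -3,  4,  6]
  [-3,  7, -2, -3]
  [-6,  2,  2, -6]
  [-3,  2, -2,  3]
x^4 - 24*x^3 + 216*x^2 - 864*x + 1296

Expanding det(x·I − A) (e.g. by cofactor expansion or by noting that A is similar to its Jordan form J, which has the same characteristic polynomial as A) gives
  χ_A(x) = x^4 - 24*x^3 + 216*x^2 - 864*x + 1296
which factors as (x - 6)^4. The eigenvalues (with algebraic multiplicities) are λ = 6 with multiplicity 4.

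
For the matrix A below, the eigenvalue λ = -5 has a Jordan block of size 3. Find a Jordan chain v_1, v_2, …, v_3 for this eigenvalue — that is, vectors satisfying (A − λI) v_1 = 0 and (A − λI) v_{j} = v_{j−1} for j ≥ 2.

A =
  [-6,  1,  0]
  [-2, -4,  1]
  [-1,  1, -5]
A Jordan chain for λ = -5 of length 3:
v_1 = (-1, -1, -1)ᵀ
v_2 = (-1, -2, -1)ᵀ
v_3 = (1, 0, 0)ᵀ

Let N = A − (-5)·I. We want v_3 with N^3 v_3 = 0 but N^2 v_3 ≠ 0; then v_{j-1} := N · v_j for j = 3, …, 2.

Pick v_3 = (1, 0, 0)ᵀ.
Then v_2 = N · v_3 = (-1, -2, -1)ᵀ.
Then v_1 = N · v_2 = (-1, -1, -1)ᵀ.

Sanity check: (A − (-5)·I) v_1 = (0, 0, 0)ᵀ = 0. ✓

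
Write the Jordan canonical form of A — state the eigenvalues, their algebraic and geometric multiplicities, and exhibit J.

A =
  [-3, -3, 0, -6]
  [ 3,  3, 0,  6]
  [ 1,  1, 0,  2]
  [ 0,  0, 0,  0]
J_2(0) ⊕ J_1(0) ⊕ J_1(0)

The characteristic polynomial is
  det(x·I − A) = x^4

Eigenvalues and multiplicities (the geometric multiplicity of λ is n − rank(A − λI), which equals the number of Jordan blocks for λ):
  λ = 0: algebraic multiplicity = 4, geometric multiplicity = 3

Determining the block sizes for each eigenvalue:
  λ = 0: 3 blocks summing to 4 forces exactly one block of size 2 and the rest size 1 → block sizes [2, 1, 1]

Assembling the blocks gives a Jordan form
J =
  [0, 1, 0, 0]
  [0, 0, 0, 0]
  [0, 0, 0, 0]
  [0, 0, 0, 0]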